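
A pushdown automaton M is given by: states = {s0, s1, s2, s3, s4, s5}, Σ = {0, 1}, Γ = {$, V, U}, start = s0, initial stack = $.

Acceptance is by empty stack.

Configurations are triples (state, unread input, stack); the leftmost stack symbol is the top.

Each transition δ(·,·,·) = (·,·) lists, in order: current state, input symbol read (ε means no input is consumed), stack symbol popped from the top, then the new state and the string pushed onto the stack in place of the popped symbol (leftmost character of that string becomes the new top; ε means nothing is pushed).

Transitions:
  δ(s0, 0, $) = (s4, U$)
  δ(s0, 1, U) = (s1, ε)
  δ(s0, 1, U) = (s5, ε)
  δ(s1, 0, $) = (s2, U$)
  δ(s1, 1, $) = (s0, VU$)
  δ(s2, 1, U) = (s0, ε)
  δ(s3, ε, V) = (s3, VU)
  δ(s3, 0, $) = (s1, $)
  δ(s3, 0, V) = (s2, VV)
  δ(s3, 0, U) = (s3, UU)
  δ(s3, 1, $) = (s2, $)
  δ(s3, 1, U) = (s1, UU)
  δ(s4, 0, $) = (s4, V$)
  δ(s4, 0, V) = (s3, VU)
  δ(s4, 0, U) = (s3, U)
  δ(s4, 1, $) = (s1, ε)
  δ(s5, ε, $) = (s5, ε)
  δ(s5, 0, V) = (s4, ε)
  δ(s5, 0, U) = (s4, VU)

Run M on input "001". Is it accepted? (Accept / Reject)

No computation consumes all input and empties the stack.

Reject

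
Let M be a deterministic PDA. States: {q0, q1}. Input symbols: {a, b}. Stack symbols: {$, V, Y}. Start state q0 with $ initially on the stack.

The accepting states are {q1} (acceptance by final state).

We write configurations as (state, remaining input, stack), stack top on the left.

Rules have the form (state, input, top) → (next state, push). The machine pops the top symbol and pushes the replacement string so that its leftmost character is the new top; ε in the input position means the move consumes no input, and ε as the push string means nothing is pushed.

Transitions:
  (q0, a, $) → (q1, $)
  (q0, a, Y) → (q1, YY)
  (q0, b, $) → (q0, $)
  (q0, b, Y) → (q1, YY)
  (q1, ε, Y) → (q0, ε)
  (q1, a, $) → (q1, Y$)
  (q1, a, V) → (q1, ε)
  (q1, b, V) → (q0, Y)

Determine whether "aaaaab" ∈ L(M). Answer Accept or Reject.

Reject

(q0, aaaaab, $)
  read a, top $: go to q1, push $ → (q1, aaaab, $)
  read a, top $: go to q1, push Y$ → (q1, aaab, Y$)
  ε-move, top Y: go to q0, push ε → (q0, aaab, $)
  read a, top $: go to q1, push $ → (q1, aab, $)
  read a, top $: go to q1, push Y$ → (q1, ab, Y$)
  ε-move, top Y: go to q0, push ε → (q0, ab, $)
  read a, top $: go to q1, push $ → (q1, b, $)
No transition applies at (q1, b, $); input not fully consumed.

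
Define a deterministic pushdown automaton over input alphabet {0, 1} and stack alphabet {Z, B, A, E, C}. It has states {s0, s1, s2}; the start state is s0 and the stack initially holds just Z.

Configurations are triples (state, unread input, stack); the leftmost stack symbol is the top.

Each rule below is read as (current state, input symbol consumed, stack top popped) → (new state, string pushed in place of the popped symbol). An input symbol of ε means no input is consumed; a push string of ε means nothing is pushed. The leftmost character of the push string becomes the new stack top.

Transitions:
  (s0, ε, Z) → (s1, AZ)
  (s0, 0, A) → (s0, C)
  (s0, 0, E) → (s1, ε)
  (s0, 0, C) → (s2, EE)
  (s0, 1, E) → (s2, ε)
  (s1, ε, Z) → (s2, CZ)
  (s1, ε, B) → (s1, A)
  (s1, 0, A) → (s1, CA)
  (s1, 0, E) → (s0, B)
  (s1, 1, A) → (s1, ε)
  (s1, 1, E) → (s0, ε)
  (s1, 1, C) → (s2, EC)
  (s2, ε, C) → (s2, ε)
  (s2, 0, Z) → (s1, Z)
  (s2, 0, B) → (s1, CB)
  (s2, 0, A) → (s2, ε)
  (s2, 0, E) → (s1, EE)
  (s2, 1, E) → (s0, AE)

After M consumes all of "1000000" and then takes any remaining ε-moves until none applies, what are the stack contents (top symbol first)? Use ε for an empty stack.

Z

(s0, 1000000, Z) ⊢ (s1, 1000000, AZ) ⊢ (s1, 000000, Z) ⊢ (s2, 000000, CZ) ⊢ (s2, 000000, Z) ⊢ (s1, 00000, Z) ⊢ (s2, 00000, CZ) ⊢ (s2, 00000, Z) ⊢ (s1, 0000, Z) ⊢ (s2, 0000, CZ) ⊢ (s2, 0000, Z) ⊢ (s1, 000, Z) ⊢ (s2, 000, CZ) ⊢ (s2, 000, Z) ⊢ (s1, 00, Z) ⊢ (s2, 00, CZ) ⊢ (s2, 00, Z) ⊢ (s1, 0, Z) ⊢ (s2, 0, CZ) ⊢ (s2, 0, Z) ⊢ (s1, ε, Z) ⊢ (s2, ε, CZ) ⊢ (s2, ε, Z)
All input consumed in state s2 with stack Z.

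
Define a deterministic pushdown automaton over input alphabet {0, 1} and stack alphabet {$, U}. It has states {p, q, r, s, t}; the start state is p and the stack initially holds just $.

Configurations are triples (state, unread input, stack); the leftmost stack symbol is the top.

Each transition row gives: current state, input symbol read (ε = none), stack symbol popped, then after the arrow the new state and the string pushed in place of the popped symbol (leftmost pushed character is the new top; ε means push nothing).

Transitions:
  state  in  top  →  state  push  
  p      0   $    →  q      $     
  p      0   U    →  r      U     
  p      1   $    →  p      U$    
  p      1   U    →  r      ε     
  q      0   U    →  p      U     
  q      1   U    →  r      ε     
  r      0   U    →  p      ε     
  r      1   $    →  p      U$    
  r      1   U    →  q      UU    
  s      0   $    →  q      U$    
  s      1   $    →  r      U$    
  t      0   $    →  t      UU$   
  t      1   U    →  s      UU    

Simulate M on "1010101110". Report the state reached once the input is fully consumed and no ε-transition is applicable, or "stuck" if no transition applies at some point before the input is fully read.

(p, 1010101110, $)
  read 1, top $: go to p, push U$ → (p, 010101110, U$)
  read 0, top U: go to r, push U → (r, 10101110, U$)
  read 1, top U: go to q, push UU → (q, 0101110, UU$)
  read 0, top U: go to p, push U → (p, 101110, UU$)
  read 1, top U: go to r, push ε → (r, 01110, U$)
  read 0, top U: go to p, push ε → (p, 1110, $)
  read 1, top $: go to p, push U$ → (p, 110, U$)
  read 1, top U: go to r, push ε → (r, 10, $)
  read 1, top $: go to p, push U$ → (p, 0, U$)
  read 0, top U: go to r, push U → (r, ε, U$)
All input consumed; M is in state r.

r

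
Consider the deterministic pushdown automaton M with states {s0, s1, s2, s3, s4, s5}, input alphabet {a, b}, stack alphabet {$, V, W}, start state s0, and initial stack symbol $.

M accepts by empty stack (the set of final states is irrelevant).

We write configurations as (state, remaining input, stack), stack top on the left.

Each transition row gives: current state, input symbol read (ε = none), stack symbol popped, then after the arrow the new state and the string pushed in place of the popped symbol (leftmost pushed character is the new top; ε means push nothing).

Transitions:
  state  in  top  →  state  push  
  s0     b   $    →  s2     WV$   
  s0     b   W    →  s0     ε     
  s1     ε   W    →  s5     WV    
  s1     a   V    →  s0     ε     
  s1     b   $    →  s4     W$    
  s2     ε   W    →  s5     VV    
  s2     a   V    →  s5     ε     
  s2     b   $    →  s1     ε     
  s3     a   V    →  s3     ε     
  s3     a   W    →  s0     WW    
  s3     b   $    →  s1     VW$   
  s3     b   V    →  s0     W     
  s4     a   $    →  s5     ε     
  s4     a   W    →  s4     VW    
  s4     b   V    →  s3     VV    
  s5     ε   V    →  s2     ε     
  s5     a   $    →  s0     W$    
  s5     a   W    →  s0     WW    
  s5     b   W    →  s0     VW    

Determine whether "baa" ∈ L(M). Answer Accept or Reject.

Reject

(s0, baa, $)
  read b, top $: go to s2, push WV$ → (s2, aa, WV$)
  ε-move, top W: go to s5, push VV → (s5, aa, VVV$)
  ε-move, top V: go to s2, push ε → (s2, aa, VV$)
  read a, top V: go to s5, push ε → (s5, a, V$)
  ε-move, top V: go to s2, push ε → (s2, a, $)
No transition applies at (s2, a, $); input not fully consumed.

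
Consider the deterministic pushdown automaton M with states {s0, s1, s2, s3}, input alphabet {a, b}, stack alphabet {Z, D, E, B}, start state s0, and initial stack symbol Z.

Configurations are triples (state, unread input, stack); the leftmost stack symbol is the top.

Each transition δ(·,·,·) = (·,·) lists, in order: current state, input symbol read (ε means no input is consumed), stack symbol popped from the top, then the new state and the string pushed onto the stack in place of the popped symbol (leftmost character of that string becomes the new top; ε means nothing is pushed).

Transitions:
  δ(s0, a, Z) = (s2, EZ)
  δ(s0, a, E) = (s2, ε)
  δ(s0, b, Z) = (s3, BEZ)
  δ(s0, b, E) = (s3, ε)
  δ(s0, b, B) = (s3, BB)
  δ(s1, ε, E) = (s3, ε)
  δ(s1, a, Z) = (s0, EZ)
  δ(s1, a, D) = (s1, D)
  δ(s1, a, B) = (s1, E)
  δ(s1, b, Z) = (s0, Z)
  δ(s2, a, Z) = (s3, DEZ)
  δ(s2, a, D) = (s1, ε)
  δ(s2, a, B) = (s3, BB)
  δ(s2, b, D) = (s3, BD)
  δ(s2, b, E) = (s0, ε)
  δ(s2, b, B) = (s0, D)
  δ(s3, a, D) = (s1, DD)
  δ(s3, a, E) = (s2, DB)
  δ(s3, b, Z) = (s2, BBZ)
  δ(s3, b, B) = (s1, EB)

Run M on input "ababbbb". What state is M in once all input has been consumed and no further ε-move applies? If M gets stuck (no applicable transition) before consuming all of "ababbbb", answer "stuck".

(s0, ababbbb, Z)
  read a, top Z: go to s2, push EZ → (s2, babbbb, EZ)
  read b, top E: go to s0, push ε → (s0, abbbb, Z)
  read a, top Z: go to s2, push EZ → (s2, bbbb, EZ)
  read b, top E: go to s0, push ε → (s0, bbb, Z)
  read b, top Z: go to s3, push BEZ → (s3, bb, BEZ)
  read b, top B: go to s1, push EB → (s1, b, EBEZ)
  ε-move, top E: go to s3, push ε → (s3, b, BEZ)
  read b, top B: go to s1, push EB → (s1, ε, EBEZ)
  ε-move, top E: go to s3, push ε → (s3, ε, BEZ)
All input consumed; M is in state s3.

s3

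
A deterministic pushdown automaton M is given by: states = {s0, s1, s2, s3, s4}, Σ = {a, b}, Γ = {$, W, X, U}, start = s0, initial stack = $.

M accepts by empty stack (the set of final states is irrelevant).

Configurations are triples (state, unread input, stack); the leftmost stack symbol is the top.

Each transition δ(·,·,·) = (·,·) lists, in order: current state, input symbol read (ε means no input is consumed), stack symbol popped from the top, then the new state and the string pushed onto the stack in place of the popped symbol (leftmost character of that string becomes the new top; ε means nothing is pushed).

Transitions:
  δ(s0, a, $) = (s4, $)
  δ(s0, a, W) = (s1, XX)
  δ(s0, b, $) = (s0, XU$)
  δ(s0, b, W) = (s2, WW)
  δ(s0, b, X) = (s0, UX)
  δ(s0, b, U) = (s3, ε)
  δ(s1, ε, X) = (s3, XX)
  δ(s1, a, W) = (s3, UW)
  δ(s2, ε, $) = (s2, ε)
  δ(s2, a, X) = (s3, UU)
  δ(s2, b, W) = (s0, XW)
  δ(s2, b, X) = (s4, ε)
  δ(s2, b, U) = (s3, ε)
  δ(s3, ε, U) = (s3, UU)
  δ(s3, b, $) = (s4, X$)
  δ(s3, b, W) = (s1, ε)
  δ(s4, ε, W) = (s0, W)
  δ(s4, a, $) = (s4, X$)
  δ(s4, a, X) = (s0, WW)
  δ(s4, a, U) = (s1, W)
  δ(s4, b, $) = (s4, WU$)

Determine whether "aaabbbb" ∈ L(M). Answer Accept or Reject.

Reject

(s0, aaabbbb, $) ⊢ (s4, aabbbb, $) ⊢ (s4, abbbb, X$) ⊢ (s0, bbbb, WW$) ⊢ (s2, bbb, WWW$) ⊢ (s0, bb, XWWW$) ⊢ (s0, b, UXWWW$) ⊢ (s3, ε, XWWW$)
All input consumed; stack is XWWW$, not empty, and no further ε-move applies.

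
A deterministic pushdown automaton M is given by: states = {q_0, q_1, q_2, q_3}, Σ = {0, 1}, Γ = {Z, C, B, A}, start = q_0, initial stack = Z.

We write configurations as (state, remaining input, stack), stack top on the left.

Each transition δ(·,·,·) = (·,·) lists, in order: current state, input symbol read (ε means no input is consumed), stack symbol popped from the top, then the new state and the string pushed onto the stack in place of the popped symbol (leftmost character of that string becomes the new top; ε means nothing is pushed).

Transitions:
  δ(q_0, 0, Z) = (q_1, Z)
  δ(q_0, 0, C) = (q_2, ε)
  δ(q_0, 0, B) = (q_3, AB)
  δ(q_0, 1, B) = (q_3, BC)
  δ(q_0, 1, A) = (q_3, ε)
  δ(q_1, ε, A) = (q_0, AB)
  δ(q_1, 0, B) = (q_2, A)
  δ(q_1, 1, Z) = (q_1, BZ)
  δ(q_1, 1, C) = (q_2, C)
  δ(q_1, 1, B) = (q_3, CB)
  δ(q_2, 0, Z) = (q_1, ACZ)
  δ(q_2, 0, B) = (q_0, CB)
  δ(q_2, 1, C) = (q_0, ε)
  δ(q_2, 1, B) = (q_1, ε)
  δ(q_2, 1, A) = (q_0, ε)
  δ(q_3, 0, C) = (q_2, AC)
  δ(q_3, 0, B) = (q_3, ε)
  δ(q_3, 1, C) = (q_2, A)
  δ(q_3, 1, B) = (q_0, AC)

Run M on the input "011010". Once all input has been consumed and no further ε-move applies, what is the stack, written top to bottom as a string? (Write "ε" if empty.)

BZ

(q_0, 011010, Z)
  read 0, top Z: go to q_1, push Z → (q_1, 11010, Z)
  read 1, top Z: go to q_1, push BZ → (q_1, 1010, BZ)
  read 1, top B: go to q_3, push CB → (q_3, 010, CBZ)
  read 0, top C: go to q_2, push AC → (q_2, 10, ACBZ)
  read 1, top A: go to q_0, push ε → (q_0, 0, CBZ)
  read 0, top C: go to q_2, push ε → (q_2, ε, BZ)
All input consumed in state q_2 with stack BZ.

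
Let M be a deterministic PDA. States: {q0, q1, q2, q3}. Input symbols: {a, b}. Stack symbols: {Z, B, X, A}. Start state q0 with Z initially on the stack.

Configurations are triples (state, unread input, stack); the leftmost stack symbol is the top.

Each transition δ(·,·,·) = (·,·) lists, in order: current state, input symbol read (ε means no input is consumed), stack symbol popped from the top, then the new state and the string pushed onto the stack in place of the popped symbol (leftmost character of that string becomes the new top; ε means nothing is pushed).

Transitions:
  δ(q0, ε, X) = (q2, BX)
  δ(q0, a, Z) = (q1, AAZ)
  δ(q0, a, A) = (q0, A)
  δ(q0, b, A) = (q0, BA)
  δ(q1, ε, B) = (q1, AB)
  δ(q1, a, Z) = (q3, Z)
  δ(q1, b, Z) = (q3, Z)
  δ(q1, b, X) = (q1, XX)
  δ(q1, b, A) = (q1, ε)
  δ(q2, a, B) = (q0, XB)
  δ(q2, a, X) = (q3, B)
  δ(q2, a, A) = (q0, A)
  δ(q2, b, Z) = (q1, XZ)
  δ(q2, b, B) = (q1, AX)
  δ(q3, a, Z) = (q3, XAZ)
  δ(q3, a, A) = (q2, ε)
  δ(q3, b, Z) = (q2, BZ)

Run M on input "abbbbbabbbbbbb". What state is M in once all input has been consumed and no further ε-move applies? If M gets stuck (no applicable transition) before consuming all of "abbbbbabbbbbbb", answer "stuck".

stuck

(q0, abbbbbabbbbbbb, Z)
  read a, top Z: go to q1, push AAZ → (q1, bbbbbabbbbbbb, AAZ)
  read b, top A: go to q1, push ε → (q1, bbbbabbbbbbb, AZ)
  read b, top A: go to q1, push ε → (q1, bbbabbbbbbb, Z)
  read b, top Z: go to q3, push Z → (q3, bbabbbbbbb, Z)
  read b, top Z: go to q2, push BZ → (q2, babbbbbbb, BZ)
  read b, top B: go to q1, push AX → (q1, abbbbbbb, AXZ)
No transition for (q1, a, top A); M blocks with input abbbbbbb remaining.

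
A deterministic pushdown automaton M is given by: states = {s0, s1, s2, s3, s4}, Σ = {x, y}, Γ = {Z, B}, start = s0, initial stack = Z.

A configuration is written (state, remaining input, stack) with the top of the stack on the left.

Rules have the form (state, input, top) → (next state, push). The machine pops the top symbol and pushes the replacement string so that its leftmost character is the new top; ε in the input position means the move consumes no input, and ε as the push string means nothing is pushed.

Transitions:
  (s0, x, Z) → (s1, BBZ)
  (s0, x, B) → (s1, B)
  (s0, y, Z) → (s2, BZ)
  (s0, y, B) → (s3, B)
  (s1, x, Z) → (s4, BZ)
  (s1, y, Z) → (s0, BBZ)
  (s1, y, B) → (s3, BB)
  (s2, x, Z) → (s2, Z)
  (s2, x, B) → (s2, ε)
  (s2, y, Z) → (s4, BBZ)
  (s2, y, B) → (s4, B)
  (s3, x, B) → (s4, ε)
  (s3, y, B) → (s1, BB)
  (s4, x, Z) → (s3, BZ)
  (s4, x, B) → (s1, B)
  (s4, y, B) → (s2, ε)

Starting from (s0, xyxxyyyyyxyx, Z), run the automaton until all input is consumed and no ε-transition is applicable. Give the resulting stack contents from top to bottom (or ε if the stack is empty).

BBBBZ

(s0, xyxxyyyyyxyx, Z)
  read x, top Z: go to s1, push BBZ → (s1, yxxyyyyyxyx, BBZ)
  read y, top B: go to s3, push BB → (s3, xxyyyyyxyx, BBBZ)
  read x, top B: go to s4, push ε → (s4, xyyyyyxyx, BBZ)
  read x, top B: go to s1, push B → (s1, yyyyyxyx, BBZ)
  read y, top B: go to s3, push BB → (s3, yyyyxyx, BBBZ)
  read y, top B: go to s1, push BB → (s1, yyyxyx, BBBBZ)
  read y, top B: go to s3, push BB → (s3, yyxyx, BBBBBZ)
  read y, top B: go to s1, push BB → (s1, yxyx, BBBBBBZ)
  read y, top B: go to s3, push BB → (s3, xyx, BBBBBBBZ)
  read x, top B: go to s4, push ε → (s4, yx, BBBBBBZ)
  read y, top B: go to s2, push ε → (s2, x, BBBBBZ)
  read x, top B: go to s2, push ε → (s2, ε, BBBBZ)
All input consumed in state s2 with stack BBBBZ.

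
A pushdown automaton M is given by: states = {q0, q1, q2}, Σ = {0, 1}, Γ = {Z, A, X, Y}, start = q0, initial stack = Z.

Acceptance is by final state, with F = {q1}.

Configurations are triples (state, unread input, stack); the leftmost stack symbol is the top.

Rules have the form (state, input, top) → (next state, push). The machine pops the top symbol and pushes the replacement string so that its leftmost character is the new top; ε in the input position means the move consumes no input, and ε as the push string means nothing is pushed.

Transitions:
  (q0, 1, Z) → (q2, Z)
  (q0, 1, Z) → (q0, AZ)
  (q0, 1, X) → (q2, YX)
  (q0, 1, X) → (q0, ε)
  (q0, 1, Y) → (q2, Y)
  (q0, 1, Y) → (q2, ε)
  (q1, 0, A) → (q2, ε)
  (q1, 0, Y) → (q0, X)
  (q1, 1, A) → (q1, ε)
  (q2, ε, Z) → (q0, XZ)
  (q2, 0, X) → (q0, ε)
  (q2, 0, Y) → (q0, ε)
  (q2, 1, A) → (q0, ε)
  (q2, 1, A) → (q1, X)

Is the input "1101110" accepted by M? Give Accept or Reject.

Reject

No computation consumes all input and reaches a final state.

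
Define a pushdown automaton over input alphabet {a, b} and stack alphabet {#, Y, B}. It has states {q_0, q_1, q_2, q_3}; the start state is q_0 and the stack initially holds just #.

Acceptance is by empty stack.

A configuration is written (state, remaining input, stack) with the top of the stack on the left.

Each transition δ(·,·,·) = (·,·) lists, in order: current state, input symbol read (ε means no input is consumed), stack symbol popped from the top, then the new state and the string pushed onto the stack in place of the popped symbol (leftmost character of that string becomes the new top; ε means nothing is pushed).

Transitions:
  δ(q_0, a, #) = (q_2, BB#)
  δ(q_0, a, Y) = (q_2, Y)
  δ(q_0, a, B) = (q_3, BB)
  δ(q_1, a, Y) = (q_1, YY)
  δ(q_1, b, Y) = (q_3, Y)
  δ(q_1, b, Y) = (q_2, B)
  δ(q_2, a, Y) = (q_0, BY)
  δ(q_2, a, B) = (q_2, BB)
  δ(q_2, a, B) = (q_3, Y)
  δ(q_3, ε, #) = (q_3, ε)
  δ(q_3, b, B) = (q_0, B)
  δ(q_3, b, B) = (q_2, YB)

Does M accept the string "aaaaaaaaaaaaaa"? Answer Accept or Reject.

Reject

No computation consumes all input and empties the stack.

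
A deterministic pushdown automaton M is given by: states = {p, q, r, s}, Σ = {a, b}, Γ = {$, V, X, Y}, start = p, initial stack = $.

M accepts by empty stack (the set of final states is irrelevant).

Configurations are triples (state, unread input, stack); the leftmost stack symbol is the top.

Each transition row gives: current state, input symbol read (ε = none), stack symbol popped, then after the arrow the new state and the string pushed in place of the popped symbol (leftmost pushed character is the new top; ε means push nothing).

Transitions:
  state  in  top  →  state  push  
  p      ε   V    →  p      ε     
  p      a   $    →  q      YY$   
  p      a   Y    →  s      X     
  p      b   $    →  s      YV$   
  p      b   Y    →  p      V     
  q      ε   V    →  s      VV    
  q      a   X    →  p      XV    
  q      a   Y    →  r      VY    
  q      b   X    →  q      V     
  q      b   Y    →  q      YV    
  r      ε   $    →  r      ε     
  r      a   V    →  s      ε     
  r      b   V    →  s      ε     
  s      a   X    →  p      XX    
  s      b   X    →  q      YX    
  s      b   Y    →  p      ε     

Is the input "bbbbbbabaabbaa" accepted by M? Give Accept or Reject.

(p, bbbbbbabaabbaa, $) ⊢ (s, bbbbbabaabbaa, YV$) ⊢ (p, bbbbabaabbaa, V$) ⊢ (p, bbbbabaabbaa, $) ⊢ (s, bbbabaabbaa, YV$) ⊢ (p, bbabaabbaa, V$) ⊢ (p, bbabaabbaa, $) ⊢ (s, babaabbaa, YV$) ⊢ (p, abaabbaa, V$) ⊢ (p, abaabbaa, $) ⊢ (q, baabbaa, YY$) ⊢ (q, aabbaa, YVY$) ⊢ (r, abbaa, VYVY$) ⊢ (s, bbaa, YVY$) ⊢ (p, baa, VY$) ⊢ (p, baa, Y$) ⊢ (p, aa, V$) ⊢ (p, aa, $) ⊢ (q, a, YY$) ⊢ (r, ε, VYY$)
All input consumed; stack is VYY$, not empty, and no further ε-move applies.

Reject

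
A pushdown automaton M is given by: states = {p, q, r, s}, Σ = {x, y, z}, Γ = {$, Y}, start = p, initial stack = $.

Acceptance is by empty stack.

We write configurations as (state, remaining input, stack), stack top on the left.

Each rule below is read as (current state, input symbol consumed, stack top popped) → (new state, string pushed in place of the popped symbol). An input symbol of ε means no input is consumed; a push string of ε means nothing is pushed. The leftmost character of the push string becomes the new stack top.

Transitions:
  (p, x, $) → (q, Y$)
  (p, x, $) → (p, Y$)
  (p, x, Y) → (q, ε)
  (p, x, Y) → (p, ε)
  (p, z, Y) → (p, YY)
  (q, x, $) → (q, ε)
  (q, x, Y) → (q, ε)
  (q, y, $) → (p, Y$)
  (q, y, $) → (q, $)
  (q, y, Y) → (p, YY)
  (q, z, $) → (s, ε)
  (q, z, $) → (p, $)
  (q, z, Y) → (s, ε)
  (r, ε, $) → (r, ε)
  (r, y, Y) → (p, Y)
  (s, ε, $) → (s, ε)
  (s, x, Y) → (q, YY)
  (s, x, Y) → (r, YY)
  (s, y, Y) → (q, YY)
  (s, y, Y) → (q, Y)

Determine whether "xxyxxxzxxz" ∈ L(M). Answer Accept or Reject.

One accepting computation: (p, xxyxxxzxxz, $) ⊢ (q, xyxxxzxxz, Y$) ⊢ (q, yxxxzxxz, $) ⊢ (p, xxxzxxz, Y$) ⊢ (p, xxzxxz, $) ⊢ (q, xzxxz, Y$) ⊢ (q, zxxz, $) ⊢ (p, xxz, $) ⊢ (q, xz, Y$) ⊢ (q, z, $) ⊢ (s, ε, ε)
All input consumed and the stack is empty.

Accept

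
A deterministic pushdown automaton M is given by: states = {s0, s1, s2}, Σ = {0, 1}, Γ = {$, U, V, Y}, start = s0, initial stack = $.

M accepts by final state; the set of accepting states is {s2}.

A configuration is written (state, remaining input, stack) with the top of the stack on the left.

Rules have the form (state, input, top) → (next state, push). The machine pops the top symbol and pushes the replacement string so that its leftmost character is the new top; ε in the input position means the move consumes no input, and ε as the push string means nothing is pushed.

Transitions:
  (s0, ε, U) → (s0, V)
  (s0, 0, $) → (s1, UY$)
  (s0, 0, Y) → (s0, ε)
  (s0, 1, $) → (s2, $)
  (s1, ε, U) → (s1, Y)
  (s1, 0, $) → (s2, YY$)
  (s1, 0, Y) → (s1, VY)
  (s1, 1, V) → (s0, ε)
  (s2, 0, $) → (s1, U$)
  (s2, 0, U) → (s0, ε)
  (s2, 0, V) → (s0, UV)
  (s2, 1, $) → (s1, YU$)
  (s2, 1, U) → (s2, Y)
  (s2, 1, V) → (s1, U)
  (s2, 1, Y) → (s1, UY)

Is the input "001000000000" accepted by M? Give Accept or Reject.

Reject

(s0, 001000000000, $)
  read 0, top $: go to s1, push UY$ → (s1, 01000000000, UY$)
  ε-move, top U: go to s1, push Y → (s1, 01000000000, YY$)
  read 0, top Y: go to s1, push VY → (s1, 1000000000, VYY$)
  read 1, top V: go to s0, push ε → (s0, 000000000, YY$)
  read 0, top Y: go to s0, push ε → (s0, 00000000, Y$)
  read 0, top Y: go to s0, push ε → (s0, 0000000, $)
  read 0, top $: go to s1, push UY$ → (s1, 000000, UY$)
  ε-move, top U: go to s1, push Y → (s1, 000000, YY$)
  read 0, top Y: go to s1, push VY → (s1, 00000, VYY$)
No transition applies at (s1, 00000, VYY$); input not fully consumed.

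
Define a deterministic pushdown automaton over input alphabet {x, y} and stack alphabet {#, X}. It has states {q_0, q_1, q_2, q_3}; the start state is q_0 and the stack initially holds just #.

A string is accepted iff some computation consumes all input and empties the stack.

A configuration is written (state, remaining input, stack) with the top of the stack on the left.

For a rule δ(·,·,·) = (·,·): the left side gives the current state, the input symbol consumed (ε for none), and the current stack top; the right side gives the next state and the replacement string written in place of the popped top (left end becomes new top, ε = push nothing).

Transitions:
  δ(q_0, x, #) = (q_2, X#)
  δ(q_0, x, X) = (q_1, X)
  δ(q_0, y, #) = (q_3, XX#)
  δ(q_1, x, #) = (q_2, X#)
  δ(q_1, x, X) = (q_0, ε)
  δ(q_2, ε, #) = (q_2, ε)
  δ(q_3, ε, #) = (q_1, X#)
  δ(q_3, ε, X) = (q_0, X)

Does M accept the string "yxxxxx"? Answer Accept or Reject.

Reject

(q_0, yxxxxx, #) ⊢ (q_3, xxxxx, XX#) ⊢ (q_0, xxxxx, XX#) ⊢ (q_1, xxxx, XX#) ⊢ (q_0, xxx, X#) ⊢ (q_1, xx, X#) ⊢ (q_0, x, #) ⊢ (q_2, ε, X#)
All input consumed; stack is X#, not empty, and no further ε-move applies.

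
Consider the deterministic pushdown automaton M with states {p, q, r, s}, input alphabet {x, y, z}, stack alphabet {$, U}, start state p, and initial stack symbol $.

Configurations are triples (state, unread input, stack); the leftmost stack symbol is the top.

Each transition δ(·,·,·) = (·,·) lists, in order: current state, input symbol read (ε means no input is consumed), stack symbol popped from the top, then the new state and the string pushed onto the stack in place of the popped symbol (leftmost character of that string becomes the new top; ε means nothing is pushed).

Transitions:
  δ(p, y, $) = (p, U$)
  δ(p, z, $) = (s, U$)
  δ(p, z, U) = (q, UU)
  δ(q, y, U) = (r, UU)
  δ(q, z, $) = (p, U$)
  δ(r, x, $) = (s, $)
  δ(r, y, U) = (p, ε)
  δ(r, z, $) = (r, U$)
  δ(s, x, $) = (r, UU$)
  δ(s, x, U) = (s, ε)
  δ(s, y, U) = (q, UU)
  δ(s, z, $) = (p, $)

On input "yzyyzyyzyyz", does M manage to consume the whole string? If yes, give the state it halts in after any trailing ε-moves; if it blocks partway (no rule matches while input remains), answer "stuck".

(p, yzyyzyyzyyz, $) ⊢ (p, zyyzyyzyyz, U$) ⊢ (q, yyzyyzyyz, UU$) ⊢ (r, yzyyzyyz, UUU$) ⊢ (p, zyyzyyz, UU$) ⊢ (q, yyzyyz, UUU$) ⊢ (r, yzyyz, UUUU$) ⊢ (p, zyyz, UUU$) ⊢ (q, yyz, UUUU$) ⊢ (r, yz, UUUUU$) ⊢ (p, z, UUUU$) ⊢ (q, ε, UUUUU$)
All input consumed; M is in state q.

q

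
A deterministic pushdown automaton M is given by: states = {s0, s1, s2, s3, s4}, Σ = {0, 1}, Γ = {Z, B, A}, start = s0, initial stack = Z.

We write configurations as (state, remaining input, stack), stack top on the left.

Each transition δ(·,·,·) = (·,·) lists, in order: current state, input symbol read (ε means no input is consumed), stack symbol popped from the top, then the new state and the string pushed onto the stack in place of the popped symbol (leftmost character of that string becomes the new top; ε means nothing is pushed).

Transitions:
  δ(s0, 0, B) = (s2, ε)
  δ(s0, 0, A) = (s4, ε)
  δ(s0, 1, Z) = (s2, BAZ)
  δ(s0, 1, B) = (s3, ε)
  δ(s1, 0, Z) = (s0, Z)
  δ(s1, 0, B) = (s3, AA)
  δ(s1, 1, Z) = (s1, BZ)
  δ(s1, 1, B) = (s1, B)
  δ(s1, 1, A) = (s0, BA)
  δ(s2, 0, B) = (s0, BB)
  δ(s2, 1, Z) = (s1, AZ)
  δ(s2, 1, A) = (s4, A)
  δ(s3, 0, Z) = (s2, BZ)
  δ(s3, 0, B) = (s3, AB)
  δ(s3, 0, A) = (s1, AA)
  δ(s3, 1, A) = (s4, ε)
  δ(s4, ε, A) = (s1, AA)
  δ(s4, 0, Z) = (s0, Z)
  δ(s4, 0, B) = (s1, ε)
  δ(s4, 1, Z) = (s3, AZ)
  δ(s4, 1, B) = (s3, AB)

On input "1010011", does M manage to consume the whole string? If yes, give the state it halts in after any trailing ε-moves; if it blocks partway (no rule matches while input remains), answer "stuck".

(s0, 1010011, Z) ⊢ (s2, 010011, BAZ) ⊢ (s0, 10011, BBAZ) ⊢ (s3, 0011, BAZ) ⊢ (s3, 011, ABAZ) ⊢ (s1, 11, AABAZ) ⊢ (s0, 1, BAABAZ) ⊢ (s3, ε, AABAZ)
All input consumed; M is in state s3.

s3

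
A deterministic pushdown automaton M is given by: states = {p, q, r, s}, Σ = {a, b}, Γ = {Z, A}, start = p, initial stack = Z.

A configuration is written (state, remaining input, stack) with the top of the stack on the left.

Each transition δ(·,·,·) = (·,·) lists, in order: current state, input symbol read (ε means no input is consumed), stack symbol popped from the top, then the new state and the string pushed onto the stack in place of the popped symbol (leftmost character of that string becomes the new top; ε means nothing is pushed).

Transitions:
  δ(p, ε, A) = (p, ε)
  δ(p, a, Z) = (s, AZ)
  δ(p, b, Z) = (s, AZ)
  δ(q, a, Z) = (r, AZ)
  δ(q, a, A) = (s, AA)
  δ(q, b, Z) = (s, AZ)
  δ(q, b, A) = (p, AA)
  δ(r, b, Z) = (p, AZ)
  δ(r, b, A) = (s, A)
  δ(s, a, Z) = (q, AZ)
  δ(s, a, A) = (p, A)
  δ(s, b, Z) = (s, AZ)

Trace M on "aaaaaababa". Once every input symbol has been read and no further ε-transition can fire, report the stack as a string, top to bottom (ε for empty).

Z

(p, aaaaaababa, Z)
  read a, top Z: go to s, push AZ → (s, aaaaababa, AZ)
  read a, top A: go to p, push A → (p, aaaababa, AZ)
  ε-move, top A: go to p, push ε → (p, aaaababa, Z)
  read a, top Z: go to s, push AZ → (s, aaababa, AZ)
  read a, top A: go to p, push A → (p, aababa, AZ)
  ε-move, top A: go to p, push ε → (p, aababa, Z)
  read a, top Z: go to s, push AZ → (s, ababa, AZ)
  read a, top A: go to p, push A → (p, baba, AZ)
  ε-move, top A: go to p, push ε → (p, baba, Z)
  read b, top Z: go to s, push AZ → (s, aba, AZ)
  read a, top A: go to p, push A → (p, ba, AZ)
  ε-move, top A: go to p, push ε → (p, ba, Z)
  read b, top Z: go to s, push AZ → (s, a, AZ)
  read a, top A: go to p, push A → (p, ε, AZ)
  ε-move, top A: go to p, push ε → (p, ε, Z)
All input consumed in state p with stack Z.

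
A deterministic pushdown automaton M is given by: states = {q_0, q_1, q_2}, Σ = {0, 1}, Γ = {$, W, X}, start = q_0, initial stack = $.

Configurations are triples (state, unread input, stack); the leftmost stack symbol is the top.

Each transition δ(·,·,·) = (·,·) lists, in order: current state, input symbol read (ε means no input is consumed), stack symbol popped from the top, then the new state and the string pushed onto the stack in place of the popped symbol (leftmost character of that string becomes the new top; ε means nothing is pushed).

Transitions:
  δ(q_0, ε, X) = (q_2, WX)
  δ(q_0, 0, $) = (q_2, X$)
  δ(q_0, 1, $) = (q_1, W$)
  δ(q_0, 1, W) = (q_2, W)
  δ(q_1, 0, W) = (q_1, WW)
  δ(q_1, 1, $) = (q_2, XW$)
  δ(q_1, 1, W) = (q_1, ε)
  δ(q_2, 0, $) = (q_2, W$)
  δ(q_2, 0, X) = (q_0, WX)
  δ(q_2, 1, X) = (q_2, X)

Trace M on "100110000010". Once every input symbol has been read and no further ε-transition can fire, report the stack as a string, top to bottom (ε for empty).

(q_0, 100110000010, $) ⊢ (q_1, 00110000010, W$) ⊢ (q_1, 0110000010, WW$) ⊢ (q_1, 110000010, WWW$) ⊢ (q_1, 10000010, WW$) ⊢ (q_1, 0000010, W$) ⊢ (q_1, 000010, WW$) ⊢ (q_1, 00010, WWW$) ⊢ (q_1, 0010, WWWW$) ⊢ (q_1, 010, WWWWW$) ⊢ (q_1, 10, WWWWWW$) ⊢ (q_1, 0, WWWWW$) ⊢ (q_1, ε, WWWWWW$)
All input consumed in state q_1 with stack WWWWWW$.

WWWWWW$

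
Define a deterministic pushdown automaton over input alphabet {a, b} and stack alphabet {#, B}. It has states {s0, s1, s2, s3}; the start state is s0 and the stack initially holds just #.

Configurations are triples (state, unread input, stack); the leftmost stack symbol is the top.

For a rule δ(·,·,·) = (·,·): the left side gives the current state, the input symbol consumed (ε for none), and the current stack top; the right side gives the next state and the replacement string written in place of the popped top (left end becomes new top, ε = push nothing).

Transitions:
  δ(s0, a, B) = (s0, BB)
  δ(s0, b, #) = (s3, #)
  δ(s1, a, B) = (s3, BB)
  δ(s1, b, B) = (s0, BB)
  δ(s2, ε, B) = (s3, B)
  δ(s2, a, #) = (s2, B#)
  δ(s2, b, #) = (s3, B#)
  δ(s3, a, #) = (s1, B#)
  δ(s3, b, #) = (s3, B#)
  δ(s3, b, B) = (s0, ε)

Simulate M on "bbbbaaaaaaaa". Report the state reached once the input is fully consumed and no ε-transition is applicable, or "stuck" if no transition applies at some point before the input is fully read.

stuck

(s0, bbbbaaaaaaaa, #) ⊢ (s3, bbbaaaaaaaa, #) ⊢ (s3, bbaaaaaaaa, B#) ⊢ (s0, baaaaaaaa, #) ⊢ (s3, aaaaaaaa, #) ⊢ (s1, aaaaaaa, B#) ⊢ (s3, aaaaaa, BB#)
No transition for (s3, a, top B); M blocks with input aaaaaa remaining.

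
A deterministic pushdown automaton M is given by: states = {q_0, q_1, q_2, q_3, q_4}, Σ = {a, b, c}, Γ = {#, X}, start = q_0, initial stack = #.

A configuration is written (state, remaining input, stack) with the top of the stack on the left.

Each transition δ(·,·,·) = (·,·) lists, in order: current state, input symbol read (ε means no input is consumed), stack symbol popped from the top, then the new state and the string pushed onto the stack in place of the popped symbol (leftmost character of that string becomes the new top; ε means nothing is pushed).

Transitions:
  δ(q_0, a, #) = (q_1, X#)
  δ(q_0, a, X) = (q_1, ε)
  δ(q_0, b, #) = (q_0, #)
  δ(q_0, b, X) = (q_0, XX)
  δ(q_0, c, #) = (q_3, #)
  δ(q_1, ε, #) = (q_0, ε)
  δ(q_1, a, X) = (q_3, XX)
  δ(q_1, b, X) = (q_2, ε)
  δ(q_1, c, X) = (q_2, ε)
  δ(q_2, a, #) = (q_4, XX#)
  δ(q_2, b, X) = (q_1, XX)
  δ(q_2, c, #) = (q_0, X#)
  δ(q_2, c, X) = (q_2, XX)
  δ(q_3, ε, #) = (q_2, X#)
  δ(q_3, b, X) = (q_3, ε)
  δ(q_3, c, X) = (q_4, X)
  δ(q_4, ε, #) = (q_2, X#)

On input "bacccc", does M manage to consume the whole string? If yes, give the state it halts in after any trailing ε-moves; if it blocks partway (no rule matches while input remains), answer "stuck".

stuck

(q_0, bacccc, #)
  read b, top #: go to q_0, push # → (q_0, acccc, #)
  read a, top #: go to q_1, push X# → (q_1, cccc, X#)
  read c, top X: go to q_2, push ε → (q_2, ccc, #)
  read c, top #: go to q_0, push X# → (q_0, cc, X#)
No transition for (q_0, c, top X); M blocks with input cc remaining.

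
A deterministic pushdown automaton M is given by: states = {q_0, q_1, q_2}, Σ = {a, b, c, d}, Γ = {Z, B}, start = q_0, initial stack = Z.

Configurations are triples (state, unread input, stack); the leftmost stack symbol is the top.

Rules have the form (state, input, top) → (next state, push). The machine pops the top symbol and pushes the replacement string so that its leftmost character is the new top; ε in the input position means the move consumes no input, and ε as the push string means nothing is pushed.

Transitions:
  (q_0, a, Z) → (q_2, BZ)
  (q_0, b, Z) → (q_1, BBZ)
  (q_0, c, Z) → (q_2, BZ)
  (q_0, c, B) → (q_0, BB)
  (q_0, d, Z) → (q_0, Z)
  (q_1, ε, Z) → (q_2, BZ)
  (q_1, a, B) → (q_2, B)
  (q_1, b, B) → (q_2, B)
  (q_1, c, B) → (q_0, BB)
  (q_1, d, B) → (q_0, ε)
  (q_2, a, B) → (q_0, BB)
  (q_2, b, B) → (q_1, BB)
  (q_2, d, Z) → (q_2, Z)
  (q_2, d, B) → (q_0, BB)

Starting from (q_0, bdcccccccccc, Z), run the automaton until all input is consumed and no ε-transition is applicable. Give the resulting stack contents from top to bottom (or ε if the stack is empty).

BBBBBBBBBBBZ

(q_0, bdcccccccccc, Z)
  read b, top Z: go to q_1, push BBZ → (q_1, dcccccccccc, BBZ)
  read d, top B: go to q_0, push ε → (q_0, cccccccccc, BZ)
  read c, top B: go to q_0, push BB → (q_0, ccccccccc, BBZ)
  read c, top B: go to q_0, push BB → (q_0, cccccccc, BBBZ)
  read c, top B: go to q_0, push BB → (q_0, ccccccc, BBBBZ)
  read c, top B: go to q_0, push BB → (q_0, cccccc, BBBBBZ)
  read c, top B: go to q_0, push BB → (q_0, ccccc, BBBBBBZ)
  read c, top B: go to q_0, push BB → (q_0, cccc, BBBBBBBZ)
  read c, top B: go to q_0, push BB → (q_0, ccc, BBBBBBBBZ)
  read c, top B: go to q_0, push BB → (q_0, cc, BBBBBBBBBZ)
  read c, top B: go to q_0, push BB → (q_0, c, BBBBBBBBBBZ)
  read c, top B: go to q_0, push BB → (q_0, ε, BBBBBBBBBBBZ)
All input consumed in state q_0 with stack BBBBBBBBBBBZ.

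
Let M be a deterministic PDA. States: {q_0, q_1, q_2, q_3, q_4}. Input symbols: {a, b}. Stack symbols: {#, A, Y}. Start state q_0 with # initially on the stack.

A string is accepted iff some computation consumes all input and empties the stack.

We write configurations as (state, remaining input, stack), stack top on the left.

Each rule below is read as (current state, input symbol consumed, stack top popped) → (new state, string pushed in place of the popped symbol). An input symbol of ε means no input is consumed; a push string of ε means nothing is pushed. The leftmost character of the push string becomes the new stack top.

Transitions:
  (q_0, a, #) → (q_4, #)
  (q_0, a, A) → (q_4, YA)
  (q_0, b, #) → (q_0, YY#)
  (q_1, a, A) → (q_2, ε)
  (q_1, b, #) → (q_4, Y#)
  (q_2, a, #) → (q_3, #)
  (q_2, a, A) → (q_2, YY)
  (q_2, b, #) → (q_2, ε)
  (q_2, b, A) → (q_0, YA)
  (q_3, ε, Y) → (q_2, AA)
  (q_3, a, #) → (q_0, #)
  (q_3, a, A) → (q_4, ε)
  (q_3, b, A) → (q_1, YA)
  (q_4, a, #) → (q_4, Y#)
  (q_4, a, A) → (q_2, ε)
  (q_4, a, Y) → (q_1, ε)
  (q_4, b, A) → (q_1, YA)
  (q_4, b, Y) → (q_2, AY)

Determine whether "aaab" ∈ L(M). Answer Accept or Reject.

(q_0, aaab, #) ⊢ (q_4, aab, #) ⊢ (q_4, ab, Y#) ⊢ (q_1, b, #) ⊢ (q_4, ε, Y#)
All input consumed; stack is Y#, not empty, and no further ε-move applies.

Reject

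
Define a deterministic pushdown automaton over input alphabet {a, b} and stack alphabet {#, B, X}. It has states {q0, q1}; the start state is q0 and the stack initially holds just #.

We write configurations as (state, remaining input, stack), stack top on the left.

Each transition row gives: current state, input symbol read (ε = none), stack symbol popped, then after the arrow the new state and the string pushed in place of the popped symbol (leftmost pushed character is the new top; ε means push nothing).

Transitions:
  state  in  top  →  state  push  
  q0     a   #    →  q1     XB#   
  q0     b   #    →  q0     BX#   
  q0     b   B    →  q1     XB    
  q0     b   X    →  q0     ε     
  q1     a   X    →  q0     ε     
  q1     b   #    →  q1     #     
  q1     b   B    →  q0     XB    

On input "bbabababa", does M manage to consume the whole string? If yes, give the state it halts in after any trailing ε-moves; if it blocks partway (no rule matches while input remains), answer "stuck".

(q0, bbabababa, #)
  read b, top #: go to q0, push BX# → (q0, babababa, BX#)
  read b, top B: go to q1, push XB → (q1, abababa, XBX#)
  read a, top X: go to q0, push ε → (q0, bababa, BX#)
  read b, top B: go to q1, push XB → (q1, ababa, XBX#)
  read a, top X: go to q0, push ε → (q0, baba, BX#)
  read b, top B: go to q1, push XB → (q1, aba, XBX#)
  read a, top X: go to q0, push ε → (q0, ba, BX#)
  read b, top B: go to q1, push XB → (q1, a, XBX#)
  read a, top X: go to q0, push ε → (q0, ε, BX#)
All input consumed; M is in state q0.

q0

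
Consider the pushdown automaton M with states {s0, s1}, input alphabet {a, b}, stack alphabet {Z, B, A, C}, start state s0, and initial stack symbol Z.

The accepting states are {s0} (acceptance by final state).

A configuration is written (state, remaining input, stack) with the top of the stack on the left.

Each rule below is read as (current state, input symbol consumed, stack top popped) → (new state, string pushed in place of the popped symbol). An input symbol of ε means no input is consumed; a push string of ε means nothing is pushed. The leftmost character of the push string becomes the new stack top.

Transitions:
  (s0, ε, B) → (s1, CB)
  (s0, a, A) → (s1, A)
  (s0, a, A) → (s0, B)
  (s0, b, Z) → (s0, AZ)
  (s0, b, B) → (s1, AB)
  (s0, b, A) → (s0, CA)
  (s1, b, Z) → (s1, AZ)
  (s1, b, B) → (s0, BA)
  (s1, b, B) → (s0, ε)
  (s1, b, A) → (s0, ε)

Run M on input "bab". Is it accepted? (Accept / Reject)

Accept

One accepting computation: (s0, bab, Z) ⊢ (s0, ab, AZ) ⊢ (s1, b, AZ) ⊢ (s0, ε, Z)
All input consumed and state s0 ∈ F.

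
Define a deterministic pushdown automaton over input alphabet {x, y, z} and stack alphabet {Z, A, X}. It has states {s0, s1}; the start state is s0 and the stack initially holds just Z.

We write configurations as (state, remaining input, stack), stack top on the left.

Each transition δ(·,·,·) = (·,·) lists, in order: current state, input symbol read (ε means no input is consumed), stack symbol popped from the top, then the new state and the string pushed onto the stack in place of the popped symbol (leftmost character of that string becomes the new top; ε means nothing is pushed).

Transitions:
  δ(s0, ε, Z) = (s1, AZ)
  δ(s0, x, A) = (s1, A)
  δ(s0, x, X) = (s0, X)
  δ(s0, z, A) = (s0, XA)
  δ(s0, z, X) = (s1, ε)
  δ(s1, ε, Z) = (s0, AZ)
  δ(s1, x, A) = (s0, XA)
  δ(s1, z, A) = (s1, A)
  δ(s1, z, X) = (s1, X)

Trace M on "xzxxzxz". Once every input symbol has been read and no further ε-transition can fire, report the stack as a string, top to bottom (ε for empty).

AZ

(s0, xzxxzxz, Z)
  ε-move, top Z: go to s1, push AZ → (s1, xzxxzxz, AZ)
  read x, top A: go to s0, push XA → (s0, zxxzxz, XAZ)
  read z, top X: go to s1, push ε → (s1, xxzxz, AZ)
  read x, top A: go to s0, push XA → (s0, xzxz, XAZ)
  read x, top X: go to s0, push X → (s0, zxz, XAZ)
  read z, top X: go to s1, push ε → (s1, xz, AZ)
  read x, top A: go to s0, push XA → (s0, z, XAZ)
  read z, top X: go to s1, push ε → (s1, ε, AZ)
All input consumed in state s1 with stack AZ.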